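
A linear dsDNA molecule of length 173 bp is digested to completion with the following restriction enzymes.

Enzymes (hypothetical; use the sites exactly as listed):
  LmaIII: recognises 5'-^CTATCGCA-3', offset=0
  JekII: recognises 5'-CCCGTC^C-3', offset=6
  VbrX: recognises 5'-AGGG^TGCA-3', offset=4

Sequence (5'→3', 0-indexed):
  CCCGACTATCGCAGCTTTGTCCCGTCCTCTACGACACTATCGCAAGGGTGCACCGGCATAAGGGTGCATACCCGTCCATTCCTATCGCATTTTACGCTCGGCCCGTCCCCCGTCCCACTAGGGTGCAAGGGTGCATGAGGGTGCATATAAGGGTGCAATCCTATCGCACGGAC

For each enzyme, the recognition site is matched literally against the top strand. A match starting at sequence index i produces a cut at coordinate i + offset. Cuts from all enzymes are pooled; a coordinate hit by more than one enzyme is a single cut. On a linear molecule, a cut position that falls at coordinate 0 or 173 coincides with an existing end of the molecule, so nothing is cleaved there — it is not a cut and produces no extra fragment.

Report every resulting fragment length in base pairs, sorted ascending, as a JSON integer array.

Site scan:
  LmaIII CTATCGCA/0: at [5, 36, 81, 160] ⇒ [5, 36, 81, 160]
  JekII CCCGTCC/6: at [20, 70, 101, 108] ⇒ [26, 76, 107, 114]
  VbrX AGGGTGCA/4: at [44, 60, 119, 127, 137, 149] ⇒ [48, 64, 123, 131, 141, 153]

Pooled cuts: [5, 26, 36, 48, 64, 76, 81, 107, 114, 123, 131, 141, 153, 160]

Fragment lengths:
  [0,5): 5 bp
  [5,26): 21 bp
  [26,36): 10 bp
  [36,48): 12 bp
  [48,64): 16 bp
  [64,76): 12 bp
  [76,81): 5 bp
  [81,107): 26 bp
  [107,114): 7 bp
  [114,123): 9 bp
  [123,131): 8 bp
  [131,141): 10 bp
  [141,153): 12 bp
  [153,160): 7 bp
  [160,173): 13 bp

[5,5,7,7,8,9,10,10,12,12,12,13,16,21,26]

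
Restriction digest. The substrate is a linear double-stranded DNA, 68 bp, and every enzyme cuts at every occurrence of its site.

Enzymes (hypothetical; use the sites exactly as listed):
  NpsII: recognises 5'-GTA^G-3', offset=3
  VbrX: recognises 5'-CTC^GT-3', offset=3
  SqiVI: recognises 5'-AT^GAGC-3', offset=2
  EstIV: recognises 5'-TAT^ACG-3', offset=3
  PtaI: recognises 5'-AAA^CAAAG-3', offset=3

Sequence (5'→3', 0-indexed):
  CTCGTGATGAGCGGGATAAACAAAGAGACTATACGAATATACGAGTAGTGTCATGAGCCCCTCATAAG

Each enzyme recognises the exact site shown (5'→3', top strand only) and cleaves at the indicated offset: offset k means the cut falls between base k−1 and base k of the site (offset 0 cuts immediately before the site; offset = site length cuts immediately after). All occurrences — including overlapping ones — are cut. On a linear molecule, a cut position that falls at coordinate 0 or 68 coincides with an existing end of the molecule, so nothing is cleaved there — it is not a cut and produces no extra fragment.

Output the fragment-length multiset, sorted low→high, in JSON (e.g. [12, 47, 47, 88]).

Per-enzyme occurrences:
  NpsII GTAG/3: at [44] ⇒ [47]
  VbrX CTCGT/3: at [0] ⇒ [3]
  SqiVI ATGAGC/2: at [6, 52] ⇒ [8, 54]
  EstIV TATACG/3: at [29, 37] ⇒ [32, 40]
  PtaI AAACAAAG/3: at [17] ⇒ [20]

Pooled cuts: [3, 8, 20, 32, 40, 47, 54]

Fragment lengths:
  [0,3): 3 bp
  [3,8): 5 bp
  [8,20): 12 bp
  [20,32): 12 bp
  [32,40): 8 bp
  [40,47): 7 bp
  [47,54): 7 bp
  [54,68): 14 bp

[3,5,7,7,8,12,12,14]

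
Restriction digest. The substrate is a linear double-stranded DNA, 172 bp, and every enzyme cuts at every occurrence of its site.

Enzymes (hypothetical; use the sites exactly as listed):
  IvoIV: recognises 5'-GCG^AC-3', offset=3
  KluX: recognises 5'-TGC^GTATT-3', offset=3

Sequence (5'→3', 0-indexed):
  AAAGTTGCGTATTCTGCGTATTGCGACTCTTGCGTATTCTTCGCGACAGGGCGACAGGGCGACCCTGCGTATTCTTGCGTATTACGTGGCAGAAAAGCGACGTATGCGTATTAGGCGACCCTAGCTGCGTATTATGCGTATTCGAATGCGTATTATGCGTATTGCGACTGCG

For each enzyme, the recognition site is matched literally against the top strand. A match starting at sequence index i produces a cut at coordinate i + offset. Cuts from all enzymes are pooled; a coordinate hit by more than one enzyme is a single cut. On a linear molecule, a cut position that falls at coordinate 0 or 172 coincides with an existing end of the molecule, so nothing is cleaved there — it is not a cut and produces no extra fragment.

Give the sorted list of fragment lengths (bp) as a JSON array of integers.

Site scan:
  IvoIV GCGAC/3: at [22, 42, 50, 58, 96, 114, 163] ⇒ [25, 45, 53, 61, 99, 117, 166]
  KluX TGCGTATT/3: at [5, 14, 30, 65, 75, 104, 125, 134, 146, 155] ⇒ [8, 17, 33, 68, 78, 107, 128, 137, 149, 158]

Pooled cuts: [8, 17, 25, 33, 45, 53, 61, 68, 78, 99, 107, 117, 128, 137, 149, 158, 166]

Fragment lengths:
  [0,8): 8 bp
  [8,17): 9 bp
  [17,25): 8 bp
  [25,33): 8 bp
  [33,45): 12 bp
  [45,53): 8 bp
  [53,61): 8 bp
  [61,68): 7 bp
  [68,78): 10 bp
  [78,99): 21 bp
  [99,107): 8 bp
  [107,117): 10 bp
  [117,128): 11 bp
  [128,137): 9 bp
  [137,149): 12 bp
  [149,158): 9 bp
  [158,166): 8 bp
  [166,172): 6 bp

[6,7,8,8,8,8,8,8,8,9,9,9,10,10,11,12,12,21]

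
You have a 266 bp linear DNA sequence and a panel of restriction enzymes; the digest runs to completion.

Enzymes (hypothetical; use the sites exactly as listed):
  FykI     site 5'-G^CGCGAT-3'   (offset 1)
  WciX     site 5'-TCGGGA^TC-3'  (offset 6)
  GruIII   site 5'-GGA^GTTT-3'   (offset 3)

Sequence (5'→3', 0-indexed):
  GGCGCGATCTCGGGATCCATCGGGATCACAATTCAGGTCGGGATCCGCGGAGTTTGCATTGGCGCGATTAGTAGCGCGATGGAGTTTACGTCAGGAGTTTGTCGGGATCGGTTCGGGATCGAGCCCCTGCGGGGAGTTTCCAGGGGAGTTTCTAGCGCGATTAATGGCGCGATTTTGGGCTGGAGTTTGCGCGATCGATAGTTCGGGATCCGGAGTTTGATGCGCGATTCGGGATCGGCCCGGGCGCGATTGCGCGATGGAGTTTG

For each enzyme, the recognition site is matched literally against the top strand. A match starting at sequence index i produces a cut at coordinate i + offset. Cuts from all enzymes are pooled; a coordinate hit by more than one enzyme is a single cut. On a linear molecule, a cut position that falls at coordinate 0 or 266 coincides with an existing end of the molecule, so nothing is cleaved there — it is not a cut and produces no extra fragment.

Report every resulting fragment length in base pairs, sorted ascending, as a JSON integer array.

[2,5,5,6,8,8,8,8,9,9,10,10,11,11,11,12,12,12,12,13,13,17,17,18,19]

Per-enzyme occurrences:
  FykI (GCGCGAT, off=1): starts [1, 61, 73, 154, 166, 188, 221, 243, 251] → cuts [2, 62, 74, 155, 167, 189, 222, 244, 252]
  WciX (TCGGGATC, off=6): starts [9, 19, 37, 101, 112, 202, 228] → cuts [15, 25, 43, 107, 118, 208, 234]
  GruIII (GGAGTTT, off=3): starts [48, 80, 93, 132, 144, 181, 211, 258] → cuts [51, 83, 96, 135, 147, 184, 214, 261]

Pooled cuts: [2, 15, 25, 43, 51, 62, 74, 83, 96, 107, 118, 135, 147, 155, 167, 184, 189, 208, 214, 222, 234, 244, 252, 261]

Fragments:
  [0,2): 2 bp
  [2,15): 13 bp
  [15,25): 10 bp
  [25,43): 18 bp
  [43,51): 8 bp
  [51,62): 11 bp
  [62,74): 12 bp
  [74,83): 9 bp
  [83,96): 13 bp
  [96,107): 11 bp
  [107,118): 11 bp
  [118,135): 17 bp
  [135,147): 12 bp
  [147,155): 8 bp
  [155,167): 12 bp
  [167,184): 17 bp
  [184,189): 5 bp
  [189,208): 19 bp
  [208,214): 6 bp
  [214,222): 8 bp
  [222,234): 12 bp
  [234,244): 10 bp
  [244,252): 8 bp
  [252,261): 9 bp
  [261,266): 5 bp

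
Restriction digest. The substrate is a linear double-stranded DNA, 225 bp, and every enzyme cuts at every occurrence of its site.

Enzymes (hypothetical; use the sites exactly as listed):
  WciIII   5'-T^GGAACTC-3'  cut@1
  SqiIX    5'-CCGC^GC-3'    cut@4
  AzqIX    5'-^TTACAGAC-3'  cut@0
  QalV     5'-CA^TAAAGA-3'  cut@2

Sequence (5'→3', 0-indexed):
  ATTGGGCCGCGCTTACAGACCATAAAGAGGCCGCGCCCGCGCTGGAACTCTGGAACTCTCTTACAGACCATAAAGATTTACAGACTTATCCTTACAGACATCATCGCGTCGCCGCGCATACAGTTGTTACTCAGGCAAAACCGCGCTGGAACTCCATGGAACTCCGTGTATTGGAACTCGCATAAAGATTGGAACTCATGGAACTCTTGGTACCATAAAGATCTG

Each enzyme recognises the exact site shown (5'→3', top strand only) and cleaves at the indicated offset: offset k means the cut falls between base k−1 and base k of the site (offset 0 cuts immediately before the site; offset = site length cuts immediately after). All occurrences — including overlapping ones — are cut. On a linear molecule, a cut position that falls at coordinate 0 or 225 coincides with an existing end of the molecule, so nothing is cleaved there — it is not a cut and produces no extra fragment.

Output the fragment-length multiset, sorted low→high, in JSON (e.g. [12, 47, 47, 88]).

[2,3,3,6,7,8,8,9,9,10,10,10,10,10,10,12,14,15,16,24,29]

Per-enzyme occurrences:
  WciIII TGGAACTC/1: at [42, 50, 146, 156, 171, 189, 198] ⇒ [43, 51, 147, 157, 172, 190, 199]
  SqiIX CCGCGC/4: at [6, 30, 36, 111, 140] ⇒ [10, 34, 40, 115, 144]
  AzqIX TTACAGAC/0: at [12, 60, 77, 91] ⇒ [12, 60, 77, 91]
  QalV CATAAAGA/2: at [20, 68, 180, 213] ⇒ [22, 70, 182, 215]

All cut coordinates (distinct, sorted): [10, 12, 22, 34, 40, 43, 51, 60, 70, 77, 91, 115, 144, 147, 157, 172, 182, 190, 199, 215]

Fragment lengths:
  [0,10): 10 bp
  [10,12): 2 bp
  [12,22): 10 bp
  [22,34): 12 bp
  [34,40): 6 bp
  [40,43): 3 bp
  [43,51): 8 bp
  [51,60): 9 bp
  [60,70): 10 bp
  [70,77): 7 bp
  [77,91): 14 bp
  [91,115): 24 bp
  [115,144): 29 bp
  [144,147): 3 bp
  [147,157): 10 bp
  [157,172): 15 bp
  [172,182): 10 bp
  [182,190): 8 bp
  [190,199): 9 bp
  [199,215): 16 bp
  [215,225): 10 bp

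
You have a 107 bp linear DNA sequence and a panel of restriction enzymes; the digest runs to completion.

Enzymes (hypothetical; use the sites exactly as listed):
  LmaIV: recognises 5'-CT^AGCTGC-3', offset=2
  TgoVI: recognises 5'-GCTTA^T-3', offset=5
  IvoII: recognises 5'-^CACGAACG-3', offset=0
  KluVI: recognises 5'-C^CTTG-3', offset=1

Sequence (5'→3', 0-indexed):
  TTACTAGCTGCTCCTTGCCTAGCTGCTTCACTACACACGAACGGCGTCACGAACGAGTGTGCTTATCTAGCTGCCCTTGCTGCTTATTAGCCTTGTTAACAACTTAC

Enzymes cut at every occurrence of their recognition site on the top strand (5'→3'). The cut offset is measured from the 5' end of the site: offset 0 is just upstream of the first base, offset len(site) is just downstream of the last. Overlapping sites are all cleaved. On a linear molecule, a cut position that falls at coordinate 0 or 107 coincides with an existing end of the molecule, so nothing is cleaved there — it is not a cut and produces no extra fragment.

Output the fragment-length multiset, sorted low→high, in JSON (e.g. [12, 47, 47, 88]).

[3,5,5,7,7,8,11,12,15,16,18]

Per-enzyme occurrences:
  LmaIV (CTAGCTGC, off=2): starts [3, 18, 66] → cuts [5, 20, 68]
  TgoVI (GCTTAT, off=5): starts [60, 81] → cuts [65, 86]
  IvoII (CACGAACG, off=0): starts [35, 47] → cuts [35, 47]
  KluVI (CCTTG, off=1): starts [12, 74, 90] → cuts [13, 75, 91]

Pooled cuts: [5, 13, 20, 35, 47, 65, 68, 75, 86, 91]

Fragments:
  [0,5): 5 bp
  [5,13): 8 bp
  [13,20): 7 bp
  [20,35): 15 bp
  [35,47): 12 bp
  [47,65): 18 bp
  [65,68): 3 bp
  [68,75): 7 bp
  [75,86): 11 bp
  [86,91): 5 bp
  [91,107): 16 bp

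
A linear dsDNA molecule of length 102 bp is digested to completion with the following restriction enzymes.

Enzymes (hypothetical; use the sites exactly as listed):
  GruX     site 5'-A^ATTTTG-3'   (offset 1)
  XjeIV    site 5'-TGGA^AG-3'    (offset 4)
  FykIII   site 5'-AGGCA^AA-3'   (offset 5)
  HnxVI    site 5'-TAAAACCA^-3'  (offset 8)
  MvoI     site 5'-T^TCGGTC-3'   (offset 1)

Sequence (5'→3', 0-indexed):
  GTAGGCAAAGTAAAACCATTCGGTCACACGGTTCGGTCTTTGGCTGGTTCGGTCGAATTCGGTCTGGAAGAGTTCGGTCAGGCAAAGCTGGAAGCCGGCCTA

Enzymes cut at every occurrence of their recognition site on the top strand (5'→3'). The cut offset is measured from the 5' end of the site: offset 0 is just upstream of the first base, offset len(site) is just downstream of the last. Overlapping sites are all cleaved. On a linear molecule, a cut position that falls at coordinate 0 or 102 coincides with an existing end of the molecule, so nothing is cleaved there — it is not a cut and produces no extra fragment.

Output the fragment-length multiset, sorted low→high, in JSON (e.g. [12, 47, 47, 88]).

[1,5,7,8,10,10,10,11,11,13,16]

Per-enzyme occurrences:
  GruX (AATTTTG, off=1): no sites
  XjeIV TGGAAG/4: at [64, 88] ⇒ [68, 92]
  FykIII AGGCAAA/5: at [2, 79] ⇒ [7, 84]
  HnxVI TAAAACCA/8: at [10] ⇒ [18]
  MvoI TTCGGTC/1: at [18, 31, 47, 57, 72] ⇒ [19, 32, 48, 58, 73]

All cut coordinates (distinct, sorted): [7, 18, 19, 32, 48, 58, 68, 73, 84, 92]

Fragments:
  [0,7): 7 bp
  [7,18): 11 bp
  [18,19): 1 bp
  [19,32): 13 bp
  [32,48): 16 bp
  [48,58): 10 bp
  [58,68): 10 bp
  [68,73): 5 bp
  [73,84): 11 bp
  [84,92): 8 bp
  [92,102): 10 bp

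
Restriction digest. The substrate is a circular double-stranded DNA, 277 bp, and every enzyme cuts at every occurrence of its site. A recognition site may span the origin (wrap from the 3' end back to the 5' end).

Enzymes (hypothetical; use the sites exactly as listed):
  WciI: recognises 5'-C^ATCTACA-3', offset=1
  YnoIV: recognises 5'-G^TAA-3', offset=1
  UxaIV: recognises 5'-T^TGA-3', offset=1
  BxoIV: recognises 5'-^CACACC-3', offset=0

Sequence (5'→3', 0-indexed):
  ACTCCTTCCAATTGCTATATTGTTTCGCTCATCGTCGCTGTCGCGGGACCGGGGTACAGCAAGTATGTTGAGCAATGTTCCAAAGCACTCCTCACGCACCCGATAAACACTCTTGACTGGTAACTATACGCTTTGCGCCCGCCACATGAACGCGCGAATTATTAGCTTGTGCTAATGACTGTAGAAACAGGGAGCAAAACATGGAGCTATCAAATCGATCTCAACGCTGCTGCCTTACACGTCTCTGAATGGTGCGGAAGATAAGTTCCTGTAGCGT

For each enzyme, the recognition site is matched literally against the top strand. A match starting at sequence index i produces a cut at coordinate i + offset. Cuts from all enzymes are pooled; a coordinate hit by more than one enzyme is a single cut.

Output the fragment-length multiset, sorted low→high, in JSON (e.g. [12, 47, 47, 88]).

[7,45,225]

Site scan:
  WciI (CATCTACA, off=1): no sites
  YnoIV GTAA/1: at [119] ⇒ [120]
  UxaIV TTGA/1: at [67, 112] ⇒ [68, 113]
  BxoIV (CACACC, off=0): no sites

All cut coordinates (distinct, sorted): [68, 113, 120]

Fragment lengths:
  68→113: 45 bp
  113→120: 7 bp
  120→68 (wrap): 277-120+68 = 225 bp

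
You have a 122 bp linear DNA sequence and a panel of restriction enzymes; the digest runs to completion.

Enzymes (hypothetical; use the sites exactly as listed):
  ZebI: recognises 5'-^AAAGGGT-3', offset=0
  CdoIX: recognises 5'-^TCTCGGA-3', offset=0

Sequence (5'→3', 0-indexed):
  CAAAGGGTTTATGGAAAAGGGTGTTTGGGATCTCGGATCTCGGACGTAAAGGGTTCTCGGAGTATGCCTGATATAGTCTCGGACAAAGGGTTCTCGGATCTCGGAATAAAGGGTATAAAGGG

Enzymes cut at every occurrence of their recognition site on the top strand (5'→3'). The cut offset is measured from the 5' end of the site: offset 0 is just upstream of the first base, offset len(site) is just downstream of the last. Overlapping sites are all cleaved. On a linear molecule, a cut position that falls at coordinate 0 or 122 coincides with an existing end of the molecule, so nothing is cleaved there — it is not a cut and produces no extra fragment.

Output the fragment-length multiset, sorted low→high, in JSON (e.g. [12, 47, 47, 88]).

Site scan:
  ZebI (AAAGGGT, off=0): starts [1, 15, 47, 84, 107] → cuts [1, 15, 47, 84, 107]
  CdoIX (TCTCGGA, off=0): starts [30, 37, 54, 76, 91, 98] → cuts [30, 37, 54, 76, 91, 98]

All cut coordinates (distinct, sorted): [1, 15, 30, 37, 47, 54, 76, 84, 91, 98, 107]

Fragments:
  [0,1): 1 bp
  [1,15): 14 bp
  [15,30): 15 bp
  [30,37): 7 bp
  [37,47): 10 bp
  [47,54): 7 bp
  [54,76): 22 bp
  [76,84): 8 bp
  [84,91): 7 bp
  [91,98): 7 bp
  [98,107): 9 bp
  [107,122): 15 bp

[1,7,7,7,7,8,9,10,14,15,15,22]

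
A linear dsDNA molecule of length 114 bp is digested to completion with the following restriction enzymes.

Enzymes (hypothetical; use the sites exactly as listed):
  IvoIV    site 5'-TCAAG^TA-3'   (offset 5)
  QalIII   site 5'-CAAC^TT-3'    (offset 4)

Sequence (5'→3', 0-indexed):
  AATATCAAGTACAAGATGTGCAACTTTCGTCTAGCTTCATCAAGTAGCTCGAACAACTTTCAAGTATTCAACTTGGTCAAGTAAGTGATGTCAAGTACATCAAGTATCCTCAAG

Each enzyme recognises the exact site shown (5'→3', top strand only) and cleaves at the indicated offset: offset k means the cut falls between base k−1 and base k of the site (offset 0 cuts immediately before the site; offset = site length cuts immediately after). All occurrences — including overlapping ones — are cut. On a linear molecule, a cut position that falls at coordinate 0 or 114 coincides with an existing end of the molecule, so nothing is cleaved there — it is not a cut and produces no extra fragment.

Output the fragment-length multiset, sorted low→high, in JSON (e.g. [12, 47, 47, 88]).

Scan for sites:
  IvoIV TCAAGTA/5: at [4, 39, 59, 76, 90, 99] ⇒ [9, 44, 64, 81, 95, 104]
  QalIII CAACTT/4: at [20, 53, 68] ⇒ [24, 57, 72]

Pooled cuts: [9, 24, 44, 57, 64, 72, 81, 95, 104]

Fragment lengths:
  [0,9): 9 bp
  [9,24): 15 bp
  [24,44): 20 bp
  [44,57): 13 bp
  [57,64): 7 bp
  [64,72): 8 bp
  [72,81): 9 bp
  [81,95): 14 bp
  [95,104): 9 bp
  [104,114): 10 bp

[7,8,9,9,9,10,13,14,15,20]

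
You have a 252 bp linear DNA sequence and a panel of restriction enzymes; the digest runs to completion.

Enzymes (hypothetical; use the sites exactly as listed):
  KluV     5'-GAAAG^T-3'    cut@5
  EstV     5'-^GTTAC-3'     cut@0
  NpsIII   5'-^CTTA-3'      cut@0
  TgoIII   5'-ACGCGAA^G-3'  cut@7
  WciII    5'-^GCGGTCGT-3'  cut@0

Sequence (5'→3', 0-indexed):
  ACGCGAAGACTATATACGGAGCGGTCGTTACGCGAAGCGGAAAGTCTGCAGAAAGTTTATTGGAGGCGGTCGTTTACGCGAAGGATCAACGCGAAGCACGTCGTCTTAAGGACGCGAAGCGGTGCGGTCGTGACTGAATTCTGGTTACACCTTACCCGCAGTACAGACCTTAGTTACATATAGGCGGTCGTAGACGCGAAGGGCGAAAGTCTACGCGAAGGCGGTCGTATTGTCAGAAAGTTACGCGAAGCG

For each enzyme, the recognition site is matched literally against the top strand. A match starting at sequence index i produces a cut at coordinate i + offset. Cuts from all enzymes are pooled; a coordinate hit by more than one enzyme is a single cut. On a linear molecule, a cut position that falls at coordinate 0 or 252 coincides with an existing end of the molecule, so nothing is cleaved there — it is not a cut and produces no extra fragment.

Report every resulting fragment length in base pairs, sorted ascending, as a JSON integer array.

[1,1,3,4,5,6,7,7,8,9,9,9,10,10,10,11,11,13,13,14,17,17,18,19,20]

Per-enzyme occurrences:
  KluV GAAAGT/5: at [39, 50, 204, 235] ⇒ [44, 55, 209, 240]
  EstV GTTAC/0: at [26, 143, 172, 239] ⇒ [26, 143, 172, 239]
  NpsIII CTTA/0: at [104, 150, 168] ⇒ [104, 150, 168]
  TgoIII ACGCGAAG/7: at [0, 29, 75, 88, 111, 193, 212, 242] ⇒ [7, 36, 82, 95, 118, 200, 219, 249]
  WciII GCGGTCGT/0: at [20, 65, 123, 183, 220] ⇒ [20, 65, 123, 183, 220]

Pooled cuts: [7, 20, 26, 36, 44, 55, 65, 82, 95, 104, 118, 123, 143, 150, 168, 172, 183, 200, 209, 219, 220, 239, 240, 249]

Fragments:
  [0,7): 7 bp
  [7,20): 13 bp
  [20,26): 6 bp
  [26,36): 10 bp
  [36,44): 8 bp
  [44,55): 11 bp
  [55,65): 10 bp
  [65,82): 17 bp
  [82,95): 13 bp
  [95,104): 9 bp
  [104,118): 14 bp
  [118,123): 5 bp
  [123,143): 20 bp
  [143,150): 7 bp
  [150,168): 18 bp
  [168,172): 4 bp
  [172,183): 11 bp
  [183,200): 17 bp
  [200,209): 9 bp
  [209,219): 10 bp
  [219,220): 1 bp
  [220,239): 19 bp
  [239,240): 1 bp
  [240,249): 9 bp
  [249,252): 3 bp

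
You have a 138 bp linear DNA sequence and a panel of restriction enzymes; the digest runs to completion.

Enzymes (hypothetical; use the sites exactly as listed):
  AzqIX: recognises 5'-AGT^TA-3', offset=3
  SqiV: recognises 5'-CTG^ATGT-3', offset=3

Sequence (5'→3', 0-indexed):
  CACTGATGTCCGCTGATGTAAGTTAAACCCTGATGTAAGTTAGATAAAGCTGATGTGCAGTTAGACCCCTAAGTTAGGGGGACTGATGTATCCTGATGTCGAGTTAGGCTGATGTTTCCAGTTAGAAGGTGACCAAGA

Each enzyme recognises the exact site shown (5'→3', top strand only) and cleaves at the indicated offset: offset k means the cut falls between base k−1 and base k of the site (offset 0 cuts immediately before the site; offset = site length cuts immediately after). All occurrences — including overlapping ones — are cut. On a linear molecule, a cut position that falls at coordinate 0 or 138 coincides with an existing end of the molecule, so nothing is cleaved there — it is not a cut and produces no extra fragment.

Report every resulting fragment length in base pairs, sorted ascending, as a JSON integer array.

[5,7,8,8,9,9,9,10,10,11,11,12,13,16]

Per-enzyme occurrences:
  AzqIX (AGTTA, off=3): starts [20, 37, 58, 71, 101, 119] → cuts [23, 40, 61, 74, 104, 122]
  SqiV (CTGATGT, off=3): starts [2, 12, 29, 49, 82, 92, 108] → cuts [5, 15, 32, 52, 85, 95, 111]

Pooled cuts: [5, 15, 23, 32, 40, 52, 61, 74, 85, 95, 104, 111, 122]

Fragment lengths:
  [0,5): 5 bp
  [5,15): 10 bp
  [15,23): 8 bp
  [23,32): 9 bp
  [32,40): 8 bp
  [40,52): 12 bp
  [52,61): 9 bp
  [61,74): 13 bp
  [74,85): 11 bp
  [85,95): 10 bp
  [95,104): 9 bp
  [104,111): 7 bp
  [111,122): 11 bp
  [122,138): 16 bp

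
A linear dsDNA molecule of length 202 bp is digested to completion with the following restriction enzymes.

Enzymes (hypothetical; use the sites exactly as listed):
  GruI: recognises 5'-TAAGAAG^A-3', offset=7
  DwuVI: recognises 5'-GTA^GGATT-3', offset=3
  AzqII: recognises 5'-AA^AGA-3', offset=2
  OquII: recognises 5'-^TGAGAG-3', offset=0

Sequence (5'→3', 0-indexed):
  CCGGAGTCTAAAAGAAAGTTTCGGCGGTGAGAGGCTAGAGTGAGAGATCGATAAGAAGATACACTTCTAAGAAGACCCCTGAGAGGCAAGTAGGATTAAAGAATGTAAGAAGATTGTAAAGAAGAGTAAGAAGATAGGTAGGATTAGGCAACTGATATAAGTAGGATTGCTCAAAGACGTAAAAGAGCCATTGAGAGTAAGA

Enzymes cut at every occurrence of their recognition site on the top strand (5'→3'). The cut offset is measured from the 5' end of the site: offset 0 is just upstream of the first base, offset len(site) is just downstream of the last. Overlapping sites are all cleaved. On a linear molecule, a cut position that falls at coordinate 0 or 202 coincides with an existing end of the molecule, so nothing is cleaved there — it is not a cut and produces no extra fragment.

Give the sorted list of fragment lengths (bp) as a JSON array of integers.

[5,7,7,7,8,9,11,11,12,13,13,13,14,15,16,18,23]

Per-enzyme occurrences:
  GruI TAAGAAGA/7: at [51, 67, 105, 126] ⇒ [58, 74, 112, 133]
  DwuVI GTAGGATT/3: at [89, 137, 160] ⇒ [92, 140, 163]
  AzqII AAAGA/2: at [10, 97, 117, 172, 181] ⇒ [12, 99, 119, 174, 183]
  OquII TGAGAG/0: at [27, 40, 79, 191] ⇒ [27, 40, 79, 191]

All cut coordinates (distinct, sorted): [12, 27, 40, 58, 74, 79, 92, 99, 112, 119, 133, 140, 163, 174, 183, 191]

Fragment lengths:
  [0,12): 12 bp
  [12,27): 15 bp
  [27,40): 13 bp
  [40,58): 18 bp
  [58,74): 16 bp
  [74,79): 5 bp
  [79,92): 13 bp
  [92,99): 7 bp
  [99,112): 13 bp
  [112,119): 7 bp
  [119,133): 14 bp
  [133,140): 7 bp
  [140,163): 23 bp
  [163,174): 11 bp
  [174,183): 9 bp
  [183,191): 8 bp
  [191,202): 11 bp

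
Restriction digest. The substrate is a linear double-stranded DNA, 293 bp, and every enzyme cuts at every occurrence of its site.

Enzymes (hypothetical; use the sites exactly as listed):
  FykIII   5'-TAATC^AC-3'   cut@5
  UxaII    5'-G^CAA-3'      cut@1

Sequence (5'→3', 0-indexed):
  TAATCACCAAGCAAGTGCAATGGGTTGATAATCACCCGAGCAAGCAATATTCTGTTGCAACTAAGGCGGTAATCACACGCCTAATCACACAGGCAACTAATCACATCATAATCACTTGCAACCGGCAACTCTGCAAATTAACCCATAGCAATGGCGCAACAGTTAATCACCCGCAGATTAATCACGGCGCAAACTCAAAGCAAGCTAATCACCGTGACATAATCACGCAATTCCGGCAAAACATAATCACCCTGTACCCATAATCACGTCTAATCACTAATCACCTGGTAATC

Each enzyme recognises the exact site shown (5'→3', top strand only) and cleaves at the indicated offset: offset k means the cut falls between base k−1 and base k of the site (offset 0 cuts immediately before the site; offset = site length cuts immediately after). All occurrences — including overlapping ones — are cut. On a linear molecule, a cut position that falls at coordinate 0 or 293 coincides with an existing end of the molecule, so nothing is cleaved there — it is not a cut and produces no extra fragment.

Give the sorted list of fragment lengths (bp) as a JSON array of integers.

[3,4,5,5,6,6,6,7,7,7,7,8,8,9,9,10,10,11,11,11,12,12,12,13,14,15,15,16,17,17]

Per-enzyme occurrences:
  FykIII TAATCAC/5: at [0, 28, 69, 81, 97, 108, 163, 178, 205, 219, 243, 260, 270, 277] ⇒ [5, 33, 74, 86, 102, 113, 168, 183, 210, 224, 248, 265, 275, 282]
  UxaII GCAA/1: at [10, 16, 39, 43, 56, 92, 117, 124, 132, 147, 155, 188, 199, 226, 235] ⇒ [11, 17, 40, 44, 57, 93, 118, 125, 133, 148, 156, 189, 200, 227, 236]

Pooled cuts: [5, 11, 17, 33, 40, 44, 57, 74, 86, 93, 102, 113, 118, 125, 133, 148, 156, 168, 183, 189, 200, 210, 224, 227, 236, 248, 265, 275, 282]

Fragments:
  [0,5): 5 bp
  [5,11): 6 bp
  [11,17): 6 bp
  [17,33): 16 bp
  [33,40): 7 bp
  [40,44): 4 bp
  [44,57): 13 bp
  [57,74): 17 bp
  [74,86): 12 bp
  [86,93): 7 bp
  [93,102): 9 bp
  [102,113): 11 bp
  [113,118): 5 bp
  [118,125): 7 bp
  [125,133): 8 bp
  [133,148): 15 bp
  [148,156): 8 bp
  [156,168): 12 bp
  [168,183): 15 bp
  [183,189): 6 bp
  [189,200): 11 bp
  [200,210): 10 bp
  [210,224): 14 bp
  [224,227): 3 bp
  [227,236): 9 bp
  [236,248): 12 bp
  [248,265): 17 bp
  [265,275): 10 bp
  [275,282): 7 bp
  [282,293): 11 bp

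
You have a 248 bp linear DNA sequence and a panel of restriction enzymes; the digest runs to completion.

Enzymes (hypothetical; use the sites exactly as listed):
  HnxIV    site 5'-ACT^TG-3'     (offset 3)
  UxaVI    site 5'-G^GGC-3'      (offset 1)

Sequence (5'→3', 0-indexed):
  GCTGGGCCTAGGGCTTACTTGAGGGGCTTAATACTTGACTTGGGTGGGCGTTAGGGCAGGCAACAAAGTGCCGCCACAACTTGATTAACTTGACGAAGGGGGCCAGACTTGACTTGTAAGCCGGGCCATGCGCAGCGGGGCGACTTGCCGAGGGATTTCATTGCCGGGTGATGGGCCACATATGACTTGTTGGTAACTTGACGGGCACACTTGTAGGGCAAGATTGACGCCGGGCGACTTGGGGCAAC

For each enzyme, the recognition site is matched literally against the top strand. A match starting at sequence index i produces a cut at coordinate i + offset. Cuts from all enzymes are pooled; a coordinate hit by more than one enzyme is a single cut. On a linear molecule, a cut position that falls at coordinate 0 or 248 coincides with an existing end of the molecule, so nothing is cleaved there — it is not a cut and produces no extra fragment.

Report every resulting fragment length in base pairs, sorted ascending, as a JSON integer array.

Per-enzyme occurrences:
  HnxIV (ACTTG, off=3): starts [16, 32, 37, 78, 87, 106, 111, 142, 184, 195, 208, 236] → cuts [19, 35, 40, 81, 90, 109, 114, 145, 187, 198, 211, 239]
  UxaVI (GGGC, off=1): starts [3, 10, 23, 45, 53, 99, 122, 137, 172, 202, 215, 231, 241] → cuts [4, 11, 24, 46, 54, 100, 123, 138, 173, 203, 216, 232, 242]

All cut coordinates (distinct, sorted): [4, 11, 19, 24, 35, 40, 46, 54, 81, 90, 100, 109, 114, 123, 138, 145, 173, 187, 198, 203, 211, 216, 232, 239, 242]

Fragments:
  [0,4): 4 bp
  [4,11): 7 bp
  [11,19): 8 bp
  [19,24): 5 bp
  [24,35): 11 bp
  [35,40): 5 bp
  [40,46): 6 bp
  [46,54): 8 bp
  [54,81): 27 bp
  [81,90): 9 bp
  [90,100): 10 bp
  [100,109): 9 bp
  [109,114): 5 bp
  [114,123): 9 bp
  [123,138): 15 bp
  [138,145): 7 bp
  [145,173): 28 bp
  [173,187): 14 bp
  [187,198): 11 bp
  [198,203): 5 bp
  [203,211): 8 bp
  [211,216): 5 bp
  [216,232): 16 bp
  [232,239): 7 bp
  [239,242): 3 bp
  [242,248): 6 bp

[3,4,5,5,5,5,5,6,6,7,7,7,8,8,8,9,9,9,10,11,11,14,15,16,27,28]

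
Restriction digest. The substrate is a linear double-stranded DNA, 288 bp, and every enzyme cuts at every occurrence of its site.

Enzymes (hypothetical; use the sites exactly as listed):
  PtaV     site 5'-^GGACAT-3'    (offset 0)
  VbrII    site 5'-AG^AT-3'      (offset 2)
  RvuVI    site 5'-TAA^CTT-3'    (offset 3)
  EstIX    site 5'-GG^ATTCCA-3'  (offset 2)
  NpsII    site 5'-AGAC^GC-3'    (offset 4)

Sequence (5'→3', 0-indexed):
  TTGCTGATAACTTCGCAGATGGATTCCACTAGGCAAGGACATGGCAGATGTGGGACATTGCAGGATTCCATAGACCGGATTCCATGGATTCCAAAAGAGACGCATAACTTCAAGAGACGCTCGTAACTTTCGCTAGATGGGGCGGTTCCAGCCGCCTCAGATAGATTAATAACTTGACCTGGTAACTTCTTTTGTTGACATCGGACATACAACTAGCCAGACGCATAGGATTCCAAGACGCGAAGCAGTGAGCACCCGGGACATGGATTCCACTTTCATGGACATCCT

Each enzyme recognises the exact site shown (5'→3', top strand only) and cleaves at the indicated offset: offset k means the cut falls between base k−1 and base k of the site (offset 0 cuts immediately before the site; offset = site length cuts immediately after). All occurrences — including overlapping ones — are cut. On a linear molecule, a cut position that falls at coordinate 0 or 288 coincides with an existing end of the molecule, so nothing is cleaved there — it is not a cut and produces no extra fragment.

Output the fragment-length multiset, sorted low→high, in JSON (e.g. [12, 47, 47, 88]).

[4,4,5,6,7,8,8,8,8,9,9,10,10,10,11,11,12,13,13,14,14,14,17,19,20,24]

Site scan:
  PtaV (GGACAT, off=0): starts [36, 52, 202, 258, 279] → cuts [36, 52, 202, 258, 279]
  VbrII (AGAT, off=2): starts [16, 45, 134, 158, 162] → cuts [18, 47, 136, 160, 164]
  RvuVI (TAACTT, off=3): starts [7, 104, 123, 169, 182] → cuts [10, 107, 126, 172, 185]
  EstIX (GGATTCCA, off=2): starts [20, 62, 76, 85, 227, 264] → cuts [22, 64, 78, 87, 229, 266]
  NpsII (AGACGC, off=4): starts [97, 114, 218, 235] → cuts [101, 118, 222, 239]

Pooled cuts: [10, 18, 22, 36, 47, 52, 64, 78, 87, 101, 107, 118, 126, 136, 160, 164, 172, 185, 202, 222, 229, 239, 258, 266, 279]

Fragments:
  [0,10): 10 bp
  [10,18): 8 bp
  [18,22): 4 bp
  [22,36): 14 bp
  [36,47): 11 bp
  [47,52): 5 bp
  [52,64): 12 bp
  [64,78): 14 bp
  [78,87): 9 bp
  [87,101): 14 bp
  [101,107): 6 bp
  [107,118): 11 bp
  [118,126): 8 bp
  [126,136): 10 bp
  [136,160): 24 bp
  [160,164): 4 bp
  [164,172): 8 bp
  [172,185): 13 bp
  [185,202): 17 bp
  [202,222): 20 bp
  [222,229): 7 bp
  [229,239): 10 bp
  [239,258): 19 bp
  [258,266): 8 bp
  [266,279): 13 bp
  [279,288): 9 bp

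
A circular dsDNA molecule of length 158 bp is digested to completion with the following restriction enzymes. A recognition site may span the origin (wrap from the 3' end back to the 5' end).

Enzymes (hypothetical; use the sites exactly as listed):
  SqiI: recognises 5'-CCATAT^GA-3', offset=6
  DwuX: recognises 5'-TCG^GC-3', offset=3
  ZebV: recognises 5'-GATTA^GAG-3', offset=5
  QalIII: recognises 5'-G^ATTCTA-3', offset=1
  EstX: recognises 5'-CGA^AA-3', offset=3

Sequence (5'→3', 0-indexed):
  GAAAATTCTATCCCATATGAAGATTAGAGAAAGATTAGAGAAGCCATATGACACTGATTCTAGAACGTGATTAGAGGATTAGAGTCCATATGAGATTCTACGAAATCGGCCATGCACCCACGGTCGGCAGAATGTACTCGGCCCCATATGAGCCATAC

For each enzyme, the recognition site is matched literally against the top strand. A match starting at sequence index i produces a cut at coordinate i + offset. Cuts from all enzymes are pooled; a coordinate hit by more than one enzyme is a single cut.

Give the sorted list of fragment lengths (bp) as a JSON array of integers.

Site scan:
  SqiI (CCATATGA, off=6): starts [12, 43, 85, 143] → cuts [18, 49, 91, 149]
  DwuX (TCGGC, off=3): starts [105, 123, 137] → cuts [108, 126, 140]
  ZebV (GATTAGAG, off=5): starts [21, 32, 68, 76] → cuts [26, 37, 73, 81]
  QalIII (GATTCTA, off=1): starts [55, 93] → cuts [56, 94]
  EstX (CGAAA, off=3): starts [100, 157] → cuts [2, 103]

Pooled cuts: [2, 18, 26, 37, 49, 56, 73, 81, 91, 94, 103, 108, 126, 140, 149]

Fragments:
  2→18: 16 bp
  18→26: 8 bp
  26→37: 11 bp
  37→49: 12 bp
  49→56: 7 bp
  56→73: 17 bp
  73→81: 8 bp
  81→91: 10 bp
  91→94: 3 bp
  94→103: 9 bp
  103→108: 5 bp
  108→126: 18 bp
  126→140: 14 bp
  140→149: 9 bp
  149→2 (wrap): 158-149+2 = 11 bp

[3,5,7,8,8,9,9,10,11,11,12,14,16,17,18]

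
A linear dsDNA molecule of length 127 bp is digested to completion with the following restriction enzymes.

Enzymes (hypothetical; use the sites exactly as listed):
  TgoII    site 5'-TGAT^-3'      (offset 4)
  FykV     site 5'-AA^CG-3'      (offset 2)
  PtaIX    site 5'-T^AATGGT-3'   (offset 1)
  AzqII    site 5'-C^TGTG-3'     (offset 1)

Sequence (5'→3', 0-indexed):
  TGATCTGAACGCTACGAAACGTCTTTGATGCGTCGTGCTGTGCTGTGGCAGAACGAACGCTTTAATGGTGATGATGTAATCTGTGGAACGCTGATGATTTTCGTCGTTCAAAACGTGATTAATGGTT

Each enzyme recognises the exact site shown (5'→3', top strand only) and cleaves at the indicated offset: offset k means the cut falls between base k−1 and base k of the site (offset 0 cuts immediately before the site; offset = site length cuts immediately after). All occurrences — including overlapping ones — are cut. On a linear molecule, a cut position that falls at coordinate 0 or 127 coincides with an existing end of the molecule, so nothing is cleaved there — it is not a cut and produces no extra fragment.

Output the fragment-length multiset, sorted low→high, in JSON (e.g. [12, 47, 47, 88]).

Site scan:
  TgoII (TGAT, off=4): starts [0, 25, 68, 71, 91, 94, 115] → cuts [4, 29, 72, 75, 95, 98, 119]
  FykV (AACG, off=2): starts [7, 17, 51, 55, 86, 111] → cuts [9, 19, 53, 57, 88, 113]
  PtaIX (TAATGGT, off=1): starts [62, 119] → cuts [63, 120]
  AzqII (CTGTG, off=1): starts [37, 42, 80] → cuts [38, 43, 81]

Pooled cuts: [4, 9, 19, 29, 38, 43, 53, 57, 63, 72, 75, 81, 88, 95, 98, 113, 119, 120]

Fragments:
  [0,4): 4 bp
  [4,9): 5 bp
  [9,19): 10 bp
  [19,29): 10 bp
  [29,38): 9 bp
  [38,43): 5 bp
  [43,53): 10 bp
  [53,57): 4 bp
  [57,63): 6 bp
  [63,72): 9 bp
  [72,75): 3 bp
  [75,81): 6 bp
  [81,88): 7 bp
  [88,95): 7 bp
  [95,98): 3 bp
  [98,113): 15 bp
  [113,119): 6 bp
  [119,120): 1 bp
  [120,127): 7 bp

[1,3,3,4,4,5,5,6,6,6,7,7,7,9,9,10,10,10,15]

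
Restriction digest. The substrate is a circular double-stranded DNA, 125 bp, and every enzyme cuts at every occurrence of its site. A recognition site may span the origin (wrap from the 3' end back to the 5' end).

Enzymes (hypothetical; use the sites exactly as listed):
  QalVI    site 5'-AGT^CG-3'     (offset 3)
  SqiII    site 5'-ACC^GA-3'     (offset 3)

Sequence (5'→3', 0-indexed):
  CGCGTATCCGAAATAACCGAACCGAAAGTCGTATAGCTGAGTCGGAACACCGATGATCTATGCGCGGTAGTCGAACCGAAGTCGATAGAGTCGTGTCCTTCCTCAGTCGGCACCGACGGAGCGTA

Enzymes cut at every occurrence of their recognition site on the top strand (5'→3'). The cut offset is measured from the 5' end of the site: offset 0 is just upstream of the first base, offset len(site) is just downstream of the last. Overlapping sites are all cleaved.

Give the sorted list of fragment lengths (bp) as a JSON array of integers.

[5,5,6,6,7,9,9,13,16,20,29]

Scan for sites:
  QalVI AGTCG/3: at [26, 39, 68, 79, 88, 104] ⇒ [29, 42, 71, 82, 91, 107]
  SqiII ACCGA/3: at [15, 20, 48, 74, 111] ⇒ [18, 23, 51, 77, 114]

Pooled cuts: [18, 23, 29, 42, 51, 71, 77, 82, 91, 107, 114]

Fragments:
  18→23: 5 bp
  23→29: 6 bp
  29→42: 13 bp
  42→51: 9 bp
  51→71: 20 bp
  71→77: 6 bp
  77→82: 5 bp
  82→91: 9 bp
  91→107: 16 bp
  107→114: 7 bp
  114→18 (wrap): 125-114+18 = 29 bp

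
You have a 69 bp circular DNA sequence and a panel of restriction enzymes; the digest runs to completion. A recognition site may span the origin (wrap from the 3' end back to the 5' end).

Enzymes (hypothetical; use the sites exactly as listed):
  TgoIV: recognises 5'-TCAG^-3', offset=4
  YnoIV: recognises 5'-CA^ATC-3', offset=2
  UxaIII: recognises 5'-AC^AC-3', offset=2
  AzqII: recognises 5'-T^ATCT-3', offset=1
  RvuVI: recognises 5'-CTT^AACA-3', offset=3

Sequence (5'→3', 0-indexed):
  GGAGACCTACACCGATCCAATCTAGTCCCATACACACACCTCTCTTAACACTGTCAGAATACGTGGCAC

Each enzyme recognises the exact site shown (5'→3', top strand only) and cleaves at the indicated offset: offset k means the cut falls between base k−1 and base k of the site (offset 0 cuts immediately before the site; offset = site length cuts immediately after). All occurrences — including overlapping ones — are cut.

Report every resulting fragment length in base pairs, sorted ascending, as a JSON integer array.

[2,2,3,8,9,9,14,22]

Per-enzyme occurrences:
  TgoIV TCAG/4: at [53] ⇒ [57]
  YnoIV CAATC/2: at [17] ⇒ [19]
  UxaIII ACAC/2: at [8, 31, 33, 35, 47] ⇒ [10, 33, 35, 37, 49]
  AzqII (TATCT, off=1): no sites
  RvuVI CTTAACA/3: at [43] ⇒ [46]

Pooled cuts: [10, 19, 33, 35, 37, 46, 49, 57]

Fragments:
  10→19: 9 bp
  19→33: 14 bp
  33→35: 2 bp
  35→37: 2 bp
  37→46: 9 bp
  46→49: 3 bp
  49→57: 8 bp
  57→10 (wrap): 69-57+10 = 22 bp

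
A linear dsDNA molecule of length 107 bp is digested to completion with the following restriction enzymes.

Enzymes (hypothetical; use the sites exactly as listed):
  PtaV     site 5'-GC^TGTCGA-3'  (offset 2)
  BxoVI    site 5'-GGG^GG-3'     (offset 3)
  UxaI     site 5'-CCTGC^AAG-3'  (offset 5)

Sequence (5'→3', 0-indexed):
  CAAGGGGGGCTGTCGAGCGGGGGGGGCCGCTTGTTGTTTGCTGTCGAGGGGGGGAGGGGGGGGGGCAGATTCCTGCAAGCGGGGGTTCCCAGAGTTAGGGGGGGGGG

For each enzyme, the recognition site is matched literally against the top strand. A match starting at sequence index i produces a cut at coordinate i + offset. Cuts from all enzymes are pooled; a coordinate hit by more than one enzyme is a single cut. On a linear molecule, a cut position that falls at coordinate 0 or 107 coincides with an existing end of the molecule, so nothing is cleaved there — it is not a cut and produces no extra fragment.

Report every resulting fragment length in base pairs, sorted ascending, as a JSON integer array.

Per-enzyme occurrences:
  PtaV GCTGTCGA/2: at [8, 39] ⇒ [10, 41]
  BxoVI GGGGG/3: at [3, 4, 18, 19, 20, 21, 47, 48, 49, 55, 56, 57, 58, 59, 60, 80, 97, 98, 99, 100, 101, 102] ⇒ [6, 7, 21, 22, 23, 24, 50, 51, 52, 58, 59, 60, 61, 62, 63, 83, 100, 101, 102, 103, 104, 105]
  UxaI CCTGCAAG/5: at [71] ⇒ [76]

All cut coordinates (distinct, sorted): [6, 7, 10, 21, 22, 23, 24, 41, 50, 51, 52, 58, 59, 60, 61, 62, 63, 76, 83, 100, 101, 102, 103, 104, 105]

Fragments:
  [0,6): 6 bp
  [6,7): 1 bp
  [7,10): 3 bp
  [10,21): 11 bp
  [21,22): 1 bp
  [22,23): 1 bp
  [23,24): 1 bp
  [24,41): 17 bp
  [41,50): 9 bp
  [50,51): 1 bp
  [51,52): 1 bp
  [52,58): 6 bp
  [58,59): 1 bp
  [59,60): 1 bp
  [60,61): 1 bp
  [61,62): 1 bp
  [62,63): 1 bp
  [63,76): 13 bp
  [76,83): 7 bp
  [83,100): 17 bp
  [100,101): 1 bp
  [101,102): 1 bp
  [102,103): 1 bp
  [103,104): 1 bp
  [104,105): 1 bp
  [105,107): 2 bp

[1,1,1,1,1,1,1,1,1,1,1,1,1,1,1,1,2,3,6,6,7,9,11,13,17,17]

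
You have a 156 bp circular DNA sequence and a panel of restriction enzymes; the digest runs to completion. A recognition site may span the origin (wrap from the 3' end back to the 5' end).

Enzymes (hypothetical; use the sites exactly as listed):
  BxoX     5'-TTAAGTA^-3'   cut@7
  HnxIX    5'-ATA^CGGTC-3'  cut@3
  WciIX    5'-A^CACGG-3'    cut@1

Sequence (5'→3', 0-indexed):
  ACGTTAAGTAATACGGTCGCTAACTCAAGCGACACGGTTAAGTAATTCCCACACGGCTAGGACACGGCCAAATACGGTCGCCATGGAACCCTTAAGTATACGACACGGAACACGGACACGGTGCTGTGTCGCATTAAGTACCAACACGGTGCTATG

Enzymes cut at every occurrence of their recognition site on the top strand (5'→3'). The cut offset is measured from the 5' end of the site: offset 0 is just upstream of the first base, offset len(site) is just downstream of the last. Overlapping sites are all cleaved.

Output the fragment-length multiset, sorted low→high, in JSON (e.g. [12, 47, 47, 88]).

[3,4,5,6,7,7,11,12,12,19,22,24,24]

Site scan:
  BxoX TTAAGTA/7: at [3, 37, 91, 133] ⇒ [10, 44, 98, 140]
  HnxIX ATACGGTC/3: at [10, 71] ⇒ [13, 74]
  WciIX ACACGG/1: at [31, 50, 61, 102, 109, 115, 143] ⇒ [32, 51, 62, 103, 110, 116, 144]

All cut coordinates (distinct, sorted): [10, 13, 32, 44, 51, 62, 74, 98, 103, 110, 116, 140, 144]

Fragment lengths:
  10→13: 3 bp
  13→32: 19 bp
  32→44: 12 bp
  44→51: 7 bp
  51→62: 11 bp
  62→74: 12 bp
  74→98: 24 bp
  98→103: 5 bp
  103→110: 7 bp
  110→116: 6 bp
  116→140: 24 bp
  140→144: 4 bp
  144→10 (wrap): 156-144+10 = 22 bp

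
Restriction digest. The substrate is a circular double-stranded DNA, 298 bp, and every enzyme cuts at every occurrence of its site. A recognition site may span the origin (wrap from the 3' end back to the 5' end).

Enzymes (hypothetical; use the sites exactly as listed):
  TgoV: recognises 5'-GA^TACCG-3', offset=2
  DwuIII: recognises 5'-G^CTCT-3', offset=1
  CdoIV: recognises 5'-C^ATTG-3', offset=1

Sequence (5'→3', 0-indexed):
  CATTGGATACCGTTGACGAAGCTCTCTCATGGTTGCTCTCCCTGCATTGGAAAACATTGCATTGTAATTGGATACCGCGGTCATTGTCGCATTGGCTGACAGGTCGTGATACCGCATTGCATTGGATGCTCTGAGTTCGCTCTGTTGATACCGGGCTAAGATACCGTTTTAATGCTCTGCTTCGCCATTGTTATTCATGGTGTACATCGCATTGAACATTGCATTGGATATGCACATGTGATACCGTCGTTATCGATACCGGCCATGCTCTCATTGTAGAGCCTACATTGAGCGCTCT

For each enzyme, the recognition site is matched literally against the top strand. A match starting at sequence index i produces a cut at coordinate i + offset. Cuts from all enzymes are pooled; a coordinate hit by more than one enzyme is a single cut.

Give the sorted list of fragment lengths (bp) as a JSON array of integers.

Scan for sites:
  TgoV (GATACCG, off=2): starts [5, 70, 107, 146, 159, 239, 254] → cuts [7, 72, 109, 148, 161, 241, 256]
  DwuIII (GCTCT, off=1): starts [20, 34, 127, 138, 173, 266, 293] → cuts [21, 35, 128, 139, 174, 267, 294]
  CdoIV (CATTG, off=1): starts [0, 44, 54, 59, 81, 89, 114, 119, 185, 209, 216, 221, 271, 285] → cuts [1, 45, 55, 60, 82, 90, 115, 120, 186, 210, 217, 222, 272, 286]

All cut coordinates (distinct, sorted): [1, 7, 21, 35, 45, 55, 60, 72, 82, 90, 109, 115, 120, 128, 139, 148, 161, 174, 186, 210, 217, 222, 241, 256, 267, 272, 286, 294]

Fragments:
  1→7: 6 bp
  7→21: 14 bp
  21→35: 14 bp
  35→45: 10 bp
  45→55: 10 bp
  55→60: 5 bp
  60→72: 12 bp
  72→82: 10 bp
  82→90: 8 bp
  90→109: 19 bp
  109→115: 6 bp
  115→120: 5 bp
  120→128: 8 bp
  128→139: 11 bp
  139→148: 9 bp
  148→161: 13 bp
  161→174: 13 bp
  174→186: 12 bp
  186→210: 24 bp
  210→217: 7 bp
  217→222: 5 bp
  222→241: 19 bp
  241→256: 15 bp
  256→267: 11 bp
  267→272: 5 bp
  272→286: 14 bp
  286→294: 8 bp
  294→1 (wrap): 298-294+1 = 5 bp

[5,5,5,5,5,6,6,7,8,8,8,9,10,10,10,11,11,12,12,13,13,14,14,14,15,19,19,24]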